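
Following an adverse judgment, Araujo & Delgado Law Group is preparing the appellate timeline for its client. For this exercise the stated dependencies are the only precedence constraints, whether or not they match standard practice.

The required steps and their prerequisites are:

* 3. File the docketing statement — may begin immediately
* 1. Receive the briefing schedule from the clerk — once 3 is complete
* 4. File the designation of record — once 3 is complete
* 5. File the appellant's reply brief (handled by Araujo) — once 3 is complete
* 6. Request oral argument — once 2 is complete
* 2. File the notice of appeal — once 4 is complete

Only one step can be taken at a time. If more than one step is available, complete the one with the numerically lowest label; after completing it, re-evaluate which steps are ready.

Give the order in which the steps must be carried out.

3 → 1 → 4 → 2 → 5 → 6

3 is the only step with nothing outstanding, so it goes first.
Now 1, 4 and 5 have their prerequisites met. 1 has the earlier label, so 1 next.
Now 4 and 5 have their prerequisites met. 4 has the earlier label, so 4 next.
2 now also ready, so the ready set is {2, 5}; 2 has the earlier label → 2.
Ready: 5 and 6. 5 has the earlier label → 5.
That leaves 6 as the only ready step → 6.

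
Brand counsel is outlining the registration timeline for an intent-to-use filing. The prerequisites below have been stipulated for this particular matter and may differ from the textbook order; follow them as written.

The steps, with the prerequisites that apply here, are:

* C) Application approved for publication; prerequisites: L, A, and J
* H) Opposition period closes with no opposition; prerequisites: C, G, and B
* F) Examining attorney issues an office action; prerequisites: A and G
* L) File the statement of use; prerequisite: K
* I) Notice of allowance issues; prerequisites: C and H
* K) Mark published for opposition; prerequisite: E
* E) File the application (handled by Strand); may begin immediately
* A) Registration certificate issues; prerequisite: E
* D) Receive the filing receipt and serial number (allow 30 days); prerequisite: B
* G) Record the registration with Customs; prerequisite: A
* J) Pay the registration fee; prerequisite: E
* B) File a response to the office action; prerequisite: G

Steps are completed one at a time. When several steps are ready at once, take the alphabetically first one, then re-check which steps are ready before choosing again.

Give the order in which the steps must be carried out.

E has no prerequisites → E first.
A, J and K are all available; A has the earlier label → A.
G, J and K are all available; G has the earlier label → G.
B and F now also ready, so the ready set is {B, F, J, K}; B has the earlier label → B.
D, F, J and K are all available; D has the earlier label → D.
F, J and K are all available; F has the earlier label → F.
Now J and K have their prerequisites met. J has the earlier label, so J next.
K needed E, now all done → K.
L is the only step now ready → L.
Next only C has its prerequisites met → C.
That leaves H as the only ready step → H.
I needed C and H, now all done → I.

E, A, G, B, D, F, J, K, L, C, H, I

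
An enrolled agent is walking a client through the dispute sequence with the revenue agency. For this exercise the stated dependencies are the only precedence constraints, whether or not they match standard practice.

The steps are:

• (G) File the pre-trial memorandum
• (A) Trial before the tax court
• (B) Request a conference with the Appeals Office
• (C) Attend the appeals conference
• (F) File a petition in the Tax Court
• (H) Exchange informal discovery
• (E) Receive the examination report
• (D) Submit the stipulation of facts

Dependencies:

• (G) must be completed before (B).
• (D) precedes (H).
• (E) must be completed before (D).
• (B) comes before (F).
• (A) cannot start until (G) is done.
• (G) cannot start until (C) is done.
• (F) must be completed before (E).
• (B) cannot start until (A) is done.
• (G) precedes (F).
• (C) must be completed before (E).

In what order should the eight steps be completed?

(C) (G) (A) (B) (F) (E) (D) (H)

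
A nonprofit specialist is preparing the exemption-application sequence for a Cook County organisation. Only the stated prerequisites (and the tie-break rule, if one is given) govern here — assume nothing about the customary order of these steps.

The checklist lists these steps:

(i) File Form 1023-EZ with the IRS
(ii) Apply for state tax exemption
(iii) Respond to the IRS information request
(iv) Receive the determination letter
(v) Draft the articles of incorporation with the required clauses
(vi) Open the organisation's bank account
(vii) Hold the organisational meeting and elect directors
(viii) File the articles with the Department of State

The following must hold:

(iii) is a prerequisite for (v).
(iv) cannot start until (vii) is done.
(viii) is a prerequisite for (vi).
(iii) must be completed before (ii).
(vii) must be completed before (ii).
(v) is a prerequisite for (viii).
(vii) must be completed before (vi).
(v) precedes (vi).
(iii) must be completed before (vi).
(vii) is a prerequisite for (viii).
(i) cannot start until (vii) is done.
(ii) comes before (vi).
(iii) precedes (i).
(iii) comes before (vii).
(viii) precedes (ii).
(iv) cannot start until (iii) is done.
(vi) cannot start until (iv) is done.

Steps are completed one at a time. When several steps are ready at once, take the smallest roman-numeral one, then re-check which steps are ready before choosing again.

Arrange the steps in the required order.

Only (iii) has no prerequisites, so it is first.
Ready: (v) and (vii). (v) has the earlier label → (v).
That leaves (vii) as the only ready step → (vii).
Ready: (i), (iv) and (viii). (i) has the earlier label → (i).
Now (iv) and (viii) have their prerequisites met. (iv) has the earlier label, so (iv) next.
That leaves (viii) as the only ready step → (viii).
That leaves (ii) as the only ready step → (ii).
(vi) is the only step now ready → (vi).

(iii), (v), (vii), (i), (iv), (viii), (ii), (vi)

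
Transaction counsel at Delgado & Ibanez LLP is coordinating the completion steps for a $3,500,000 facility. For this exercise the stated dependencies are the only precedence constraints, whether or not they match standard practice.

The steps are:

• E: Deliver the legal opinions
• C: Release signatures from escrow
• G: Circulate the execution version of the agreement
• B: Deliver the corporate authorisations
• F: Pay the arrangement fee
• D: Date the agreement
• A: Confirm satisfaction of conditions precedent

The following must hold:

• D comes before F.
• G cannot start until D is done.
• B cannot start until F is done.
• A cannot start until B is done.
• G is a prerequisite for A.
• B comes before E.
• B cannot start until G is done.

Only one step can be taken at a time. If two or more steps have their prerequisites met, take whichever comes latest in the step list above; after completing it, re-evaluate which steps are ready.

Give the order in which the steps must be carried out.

D, F, G, B, A, C, E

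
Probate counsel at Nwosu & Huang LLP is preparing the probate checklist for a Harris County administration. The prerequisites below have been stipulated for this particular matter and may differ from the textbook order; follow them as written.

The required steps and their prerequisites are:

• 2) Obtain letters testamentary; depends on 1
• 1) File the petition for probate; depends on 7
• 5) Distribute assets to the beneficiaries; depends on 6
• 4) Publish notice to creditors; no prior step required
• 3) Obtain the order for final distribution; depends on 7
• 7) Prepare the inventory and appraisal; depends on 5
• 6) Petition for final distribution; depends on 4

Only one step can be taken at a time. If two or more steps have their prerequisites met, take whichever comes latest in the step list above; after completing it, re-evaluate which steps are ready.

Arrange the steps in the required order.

4 6 5 7 3 1 2

4 is the only step with nothing outstanding, so it goes first.
6 is the only step now ready → 6.
5 needed 6, now all done → 5.
7 needed 5, now all done → 7.
Now 3 and 1 have their prerequisites met. 3 is listed later, so 3 next.
1 needed 7, now all done → 1.
2 needed 1, now all done → 2.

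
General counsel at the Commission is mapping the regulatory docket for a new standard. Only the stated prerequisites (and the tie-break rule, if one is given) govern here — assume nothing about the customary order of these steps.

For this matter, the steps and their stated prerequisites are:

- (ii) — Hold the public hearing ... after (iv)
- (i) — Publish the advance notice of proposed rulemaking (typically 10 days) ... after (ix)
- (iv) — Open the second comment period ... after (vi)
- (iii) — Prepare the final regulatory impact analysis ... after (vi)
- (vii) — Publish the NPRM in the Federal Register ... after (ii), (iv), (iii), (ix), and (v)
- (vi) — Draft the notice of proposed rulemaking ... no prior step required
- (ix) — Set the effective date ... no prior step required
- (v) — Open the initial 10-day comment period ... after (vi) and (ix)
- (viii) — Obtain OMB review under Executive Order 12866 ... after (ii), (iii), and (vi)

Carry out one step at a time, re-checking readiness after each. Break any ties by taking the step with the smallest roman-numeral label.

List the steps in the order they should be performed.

(vi) and (ix) have no prerequisites; (vi) has the earlier label, so (vi) is first.
(iii), (iv) and (ix) are all available; (iii) has the earlier label → (iii).
(iv) and (ix) are both available; (iv) has the earlier label → (iv).
Ready: (ii) and (ix). (ii) has the earlier label → (ii).
(viii) and (ix) are both available; (viii) has the earlier label → (viii).
That leaves (ix) as the only ready step → (ix).
Ready: (i) and (v). (i) has the earlier label → (i).
That leaves (v) as the only ready step → (v).
(vii) needed (ii), (iii), (iv), (v) and (ix), now all done → (vii).

(vi), (iii), (iv), (ii), (viii), (ix), (i), (v), (vii)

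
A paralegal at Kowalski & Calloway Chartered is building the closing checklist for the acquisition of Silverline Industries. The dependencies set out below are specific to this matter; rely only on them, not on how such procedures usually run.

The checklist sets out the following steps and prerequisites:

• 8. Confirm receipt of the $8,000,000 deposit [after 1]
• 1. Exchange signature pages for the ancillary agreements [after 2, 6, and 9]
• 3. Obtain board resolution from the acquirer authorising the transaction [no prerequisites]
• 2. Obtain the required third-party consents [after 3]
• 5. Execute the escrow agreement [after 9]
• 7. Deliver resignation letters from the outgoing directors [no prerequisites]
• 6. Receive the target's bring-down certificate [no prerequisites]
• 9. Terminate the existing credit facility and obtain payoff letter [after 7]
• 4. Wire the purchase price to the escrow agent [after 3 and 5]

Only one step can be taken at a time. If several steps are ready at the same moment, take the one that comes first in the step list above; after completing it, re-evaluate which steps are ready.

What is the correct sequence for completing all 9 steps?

3 → 2 → 7 → 6 → 9 → 1 → 8 → 5 → 4

3, 7 and 6 have no prerequisites; 3 is listed earlier, so 3 is first.
2 now also ready, so the ready set is {2, 7, 6}; 2 is listed earlier → 2.
7 and 6 are both available; 7 is listed earlier → 7.
9 now also ready, so the ready set is {6, 9}; 6 is listed earlier → 6.
That leaves 9 as the only ready step → 9.
1 and 5 are both available; 1 is listed earlier → 1.
8 now also ready, so the ready set is {8, 5}; 8 is listed earlier → 8.
That leaves 5 as the only ready step → 5.
That leaves 4 as the only ready step → 4.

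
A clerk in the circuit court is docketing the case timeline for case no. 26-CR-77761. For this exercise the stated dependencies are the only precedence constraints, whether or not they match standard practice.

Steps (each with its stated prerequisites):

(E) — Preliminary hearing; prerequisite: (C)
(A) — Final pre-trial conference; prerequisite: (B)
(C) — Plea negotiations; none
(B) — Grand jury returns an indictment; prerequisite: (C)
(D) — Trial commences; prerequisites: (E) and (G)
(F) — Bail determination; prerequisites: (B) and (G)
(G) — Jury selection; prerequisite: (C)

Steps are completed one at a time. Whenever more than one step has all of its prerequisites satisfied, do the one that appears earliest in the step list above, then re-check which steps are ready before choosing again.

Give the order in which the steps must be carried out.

(C) is the only step with nothing outstanding, so it goes first.
Ready: (E), (B) and (G). (E) is listed earlier → (E).
Ready: (B) and (G). (B) is listed earlier → (B).
Now (A) and (G) have their prerequisites met. (A) is listed earlier, so (A) next.
Next only (G) has its prerequisites met → (G).
Ready: (D) and (F). (D) is listed earlier → (D).
That leaves (F) as the only ready step → (F).

(C), (E), (B), (A), (G), (D), (F)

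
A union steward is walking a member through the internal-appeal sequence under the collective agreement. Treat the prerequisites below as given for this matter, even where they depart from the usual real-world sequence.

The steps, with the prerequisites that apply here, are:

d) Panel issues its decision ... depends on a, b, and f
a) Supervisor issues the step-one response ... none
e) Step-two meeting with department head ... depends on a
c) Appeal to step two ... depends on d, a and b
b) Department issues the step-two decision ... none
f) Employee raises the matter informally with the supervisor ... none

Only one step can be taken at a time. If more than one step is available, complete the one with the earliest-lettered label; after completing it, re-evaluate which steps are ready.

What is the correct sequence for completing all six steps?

a → b → e → f → d → c

Nothing is required for a, b and f. a has the earlier label → a first.
Now b, e and f have their prerequisites met. b has the earlier label, so b next.
e and f are both available; e has the earlier label → e.
f is the only step now ready → f.
d is the only step now ready → d.
c needed a, b and d, now all done → c.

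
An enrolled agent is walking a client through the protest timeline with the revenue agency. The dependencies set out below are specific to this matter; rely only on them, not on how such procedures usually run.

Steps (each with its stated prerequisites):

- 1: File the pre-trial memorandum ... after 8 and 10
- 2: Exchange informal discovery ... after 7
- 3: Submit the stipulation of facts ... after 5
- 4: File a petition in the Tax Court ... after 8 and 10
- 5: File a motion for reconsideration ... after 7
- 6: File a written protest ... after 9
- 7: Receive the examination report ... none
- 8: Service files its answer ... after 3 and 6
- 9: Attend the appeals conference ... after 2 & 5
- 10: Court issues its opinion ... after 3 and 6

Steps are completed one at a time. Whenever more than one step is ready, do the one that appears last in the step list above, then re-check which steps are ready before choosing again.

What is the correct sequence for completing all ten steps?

7 has no prerequisites → 7 first.
Ready: 5 and 2. 5 is listed later → 5.
3 now also ready, so the ready set is {3, 2}; 3 is listed later → 3.
2 needed 7, now all done → 2.
Next only 9 has its prerequisites met → 9.
6 needed 9, now all done → 6.
Now 10 and 8 have their prerequisites met. 10 is listed later, so 10 next.
8 needed 6 and 3, now all done → 8.
Now 4 and 1 have their prerequisites met. 4 is listed later, so 4 next.
1 needed 10 and 8, now all done → 1.

7, 5, 3, 2, 9, 6, 10, 8, 4, 1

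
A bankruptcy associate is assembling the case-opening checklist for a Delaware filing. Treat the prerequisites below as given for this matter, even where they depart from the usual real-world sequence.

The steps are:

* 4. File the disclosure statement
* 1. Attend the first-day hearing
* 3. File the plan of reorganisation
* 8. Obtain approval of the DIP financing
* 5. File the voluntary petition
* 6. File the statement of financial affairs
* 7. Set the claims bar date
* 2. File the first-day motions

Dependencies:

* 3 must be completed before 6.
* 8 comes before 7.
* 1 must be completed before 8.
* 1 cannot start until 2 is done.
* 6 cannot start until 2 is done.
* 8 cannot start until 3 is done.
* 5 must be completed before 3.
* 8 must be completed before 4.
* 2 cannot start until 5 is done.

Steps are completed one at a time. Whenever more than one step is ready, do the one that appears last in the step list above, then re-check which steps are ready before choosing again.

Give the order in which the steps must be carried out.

5, 2, 3, 6, 1, 8, 7, 4

5 has no prerequisites → 5 first.
2 and 3 are both available; 2 is listed later → 2.
1 now also ready, so the ready set is {3, 1}; 3 is listed later → 3.
6 now also ready, so the ready set is {6, 1}; 6 is listed later → 6.
Next only 1 has its prerequisites met → 1.
That leaves 8 as the only ready step → 8.
Now 7 and 4 have their prerequisites met. 7 is listed later, so 7 next.
4 is the only step now ready → 4.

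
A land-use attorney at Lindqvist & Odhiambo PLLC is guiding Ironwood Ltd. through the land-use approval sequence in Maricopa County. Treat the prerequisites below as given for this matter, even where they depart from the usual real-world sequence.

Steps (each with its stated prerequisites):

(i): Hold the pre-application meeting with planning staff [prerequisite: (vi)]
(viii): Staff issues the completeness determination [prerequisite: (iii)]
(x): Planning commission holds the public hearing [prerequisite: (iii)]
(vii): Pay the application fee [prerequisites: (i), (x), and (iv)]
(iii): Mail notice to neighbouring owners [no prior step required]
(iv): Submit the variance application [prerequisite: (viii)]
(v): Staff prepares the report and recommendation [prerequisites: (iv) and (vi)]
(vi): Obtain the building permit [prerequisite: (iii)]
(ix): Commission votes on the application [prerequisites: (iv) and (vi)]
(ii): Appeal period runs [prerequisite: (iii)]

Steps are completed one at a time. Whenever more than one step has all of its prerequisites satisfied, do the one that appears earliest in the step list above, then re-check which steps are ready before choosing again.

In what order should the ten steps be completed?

(iii), (viii), (x), (iv), (vi), (i), (vii), (v), (ix), (ii)

(iii) is the only step with nothing outstanding, so it goes first.
Ready: (viii), (x), (vi) and (ii). (viii) is listed earlier → (viii).
(iv) now also ready, so the ready set is {(x), (iv), (vi), (ii)}; (x) is listed earlier → (x).
(iv), (vi) and (ii) are all available; (iv) is listed earlier → (iv).
Ready: (vi) and (ii). (vi) is listed earlier → (vi).
Ready: (i), (v), (ix) and (ii). (i) is listed earlier → (i).
(vii) now also ready, so the ready set is {(vii), (v), (ix), (ii)}; (vii) is listed earlier → (vii).
(v), (ix) and (ii) are all available; (v) is listed earlier → (v).
Ready: (ix) and (ii). (ix) is listed earlier → (ix).
(ii) needed (iii), now all done → (ii).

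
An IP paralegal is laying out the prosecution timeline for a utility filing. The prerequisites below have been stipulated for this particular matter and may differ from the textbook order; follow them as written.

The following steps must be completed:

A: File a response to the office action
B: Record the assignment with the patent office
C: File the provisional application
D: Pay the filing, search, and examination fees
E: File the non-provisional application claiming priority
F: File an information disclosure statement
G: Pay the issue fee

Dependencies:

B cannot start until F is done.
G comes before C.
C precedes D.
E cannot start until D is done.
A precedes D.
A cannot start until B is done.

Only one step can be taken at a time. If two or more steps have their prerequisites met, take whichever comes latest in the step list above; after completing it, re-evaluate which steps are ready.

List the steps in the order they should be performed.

G, F, C, B, A, D, E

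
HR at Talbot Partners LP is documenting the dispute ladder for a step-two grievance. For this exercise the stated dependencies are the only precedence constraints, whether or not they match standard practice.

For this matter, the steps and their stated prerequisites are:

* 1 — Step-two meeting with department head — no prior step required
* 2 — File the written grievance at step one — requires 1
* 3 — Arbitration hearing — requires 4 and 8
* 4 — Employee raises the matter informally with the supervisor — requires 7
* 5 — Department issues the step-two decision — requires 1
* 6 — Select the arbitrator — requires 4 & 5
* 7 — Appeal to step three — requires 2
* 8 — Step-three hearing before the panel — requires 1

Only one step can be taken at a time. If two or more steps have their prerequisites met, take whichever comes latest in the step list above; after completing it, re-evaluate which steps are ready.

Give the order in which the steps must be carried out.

1, 8, 5, 2, 7, 4, 6, 3

1 is the only step with nothing outstanding, so it goes first.
Now 8, 5 and 2 have their prerequisites met. 8 is listed later, so 8 next.
Ready: 5 and 2. 5 is listed later → 5.
2 needed 1, now all done → 2.
That leaves 7 as the only ready step → 7.
4 needed 7, now all done → 4.
Now 6 and 3 have their prerequisites met. 6 is listed later, so 6 next.
3 is the only step now ready → 3.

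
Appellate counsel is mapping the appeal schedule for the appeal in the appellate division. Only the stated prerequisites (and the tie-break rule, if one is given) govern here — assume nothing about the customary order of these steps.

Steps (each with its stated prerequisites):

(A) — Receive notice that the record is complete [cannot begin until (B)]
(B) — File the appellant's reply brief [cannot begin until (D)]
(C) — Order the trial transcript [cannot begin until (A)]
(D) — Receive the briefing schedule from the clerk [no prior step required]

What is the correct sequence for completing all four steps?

(D), (B), (A), (C)

(D) has no prerequisites → (D) first.
(B) needed (D), now all done → (B).
(A) needed (B), now all done → (A).
(C) needed (A), now all done → (C).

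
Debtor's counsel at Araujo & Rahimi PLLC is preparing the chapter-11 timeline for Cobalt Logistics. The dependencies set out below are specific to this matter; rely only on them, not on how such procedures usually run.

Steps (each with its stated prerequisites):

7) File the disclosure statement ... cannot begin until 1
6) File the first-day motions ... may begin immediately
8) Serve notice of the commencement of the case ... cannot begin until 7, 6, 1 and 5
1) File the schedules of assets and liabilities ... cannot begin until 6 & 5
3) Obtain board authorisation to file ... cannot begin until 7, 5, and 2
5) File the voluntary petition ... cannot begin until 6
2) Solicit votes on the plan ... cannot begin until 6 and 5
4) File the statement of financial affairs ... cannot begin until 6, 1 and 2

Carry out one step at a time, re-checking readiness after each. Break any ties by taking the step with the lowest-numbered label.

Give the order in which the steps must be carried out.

6 is the only step with nothing outstanding, so it goes first.
Next only 5 has its prerequisites met → 5.
Now 1 and 2 have their prerequisites met. 1 has the earlier label, so 1 next.
7 now also ready, so the ready set is {2, 7}; 2 has the earlier label → 2.
4 and 7 are both available; 4 has the earlier label → 4.
7 is the only step now ready → 7.
3 and 8 are both available; 3 has the earlier label → 3.
8 needed 1, 5, 6 and 7, now all done → 8.

6 → 5 → 1 → 2 → 4 → 7 → 3 → 8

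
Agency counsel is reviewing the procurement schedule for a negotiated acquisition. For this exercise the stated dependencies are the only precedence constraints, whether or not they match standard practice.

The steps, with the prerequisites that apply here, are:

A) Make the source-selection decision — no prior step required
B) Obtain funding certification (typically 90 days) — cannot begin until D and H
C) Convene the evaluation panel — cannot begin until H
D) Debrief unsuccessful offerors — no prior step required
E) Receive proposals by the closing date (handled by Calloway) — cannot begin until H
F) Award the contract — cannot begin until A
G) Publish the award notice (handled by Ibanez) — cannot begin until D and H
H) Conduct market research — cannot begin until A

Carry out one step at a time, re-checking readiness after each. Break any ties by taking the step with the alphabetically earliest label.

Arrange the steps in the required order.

A, D, F, H, B, C, E, G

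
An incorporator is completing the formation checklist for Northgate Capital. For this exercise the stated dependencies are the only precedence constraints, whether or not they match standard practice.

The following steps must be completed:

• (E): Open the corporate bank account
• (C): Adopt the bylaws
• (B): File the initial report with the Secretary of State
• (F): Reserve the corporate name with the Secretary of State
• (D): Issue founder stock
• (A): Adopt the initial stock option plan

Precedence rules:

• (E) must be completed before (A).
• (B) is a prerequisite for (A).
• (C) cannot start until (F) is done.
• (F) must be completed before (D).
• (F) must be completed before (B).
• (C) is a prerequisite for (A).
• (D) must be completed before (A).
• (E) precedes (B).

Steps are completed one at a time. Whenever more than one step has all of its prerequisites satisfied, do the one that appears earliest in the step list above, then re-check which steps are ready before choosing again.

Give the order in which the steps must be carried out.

Nothing is required for (E) and (F). (E) is listed earlier → (E) first.
(F) is the only step now ready → (F).
Now (C), (B) and (D) have their prerequisites met. (C) is listed earlier, so (C) next.
Ready: (B) and (D). (B) is listed earlier → (B).
(D) needed (F), now all done → (D).
(A) needed (E), (C), (B) and (D), now all done → (A).

(E), (F), (C), (B), (D), (A)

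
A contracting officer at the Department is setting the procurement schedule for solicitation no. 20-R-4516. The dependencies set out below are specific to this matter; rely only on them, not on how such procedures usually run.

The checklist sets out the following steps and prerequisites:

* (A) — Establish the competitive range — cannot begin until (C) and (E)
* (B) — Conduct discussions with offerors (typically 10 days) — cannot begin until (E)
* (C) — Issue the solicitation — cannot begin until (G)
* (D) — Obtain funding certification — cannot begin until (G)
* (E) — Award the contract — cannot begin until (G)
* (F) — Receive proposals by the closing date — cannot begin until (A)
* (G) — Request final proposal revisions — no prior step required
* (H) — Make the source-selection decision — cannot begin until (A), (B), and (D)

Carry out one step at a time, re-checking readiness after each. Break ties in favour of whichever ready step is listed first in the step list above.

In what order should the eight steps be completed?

Only (G) has no prerequisites, so it is first.
Now (C), (D) and (E) have their prerequisites met. (C) is listed earlier, so (C) next.
Now (D) and (E) have their prerequisites met. (D) is listed earlier, so (D) next.
(E) is the only step now ready → (E).
(A) and (B) are both available; (A) is listed earlier → (A).
(F) now also ready, so the ready set is {(B), (F)}; (B) is listed earlier → (B).
(F) and (H) are both available; (F) is listed earlier → (F).
(H) needed (A), (B) and (D), now all done → (H).

(G) (C) (D) (E) (A) (B) (F) (H)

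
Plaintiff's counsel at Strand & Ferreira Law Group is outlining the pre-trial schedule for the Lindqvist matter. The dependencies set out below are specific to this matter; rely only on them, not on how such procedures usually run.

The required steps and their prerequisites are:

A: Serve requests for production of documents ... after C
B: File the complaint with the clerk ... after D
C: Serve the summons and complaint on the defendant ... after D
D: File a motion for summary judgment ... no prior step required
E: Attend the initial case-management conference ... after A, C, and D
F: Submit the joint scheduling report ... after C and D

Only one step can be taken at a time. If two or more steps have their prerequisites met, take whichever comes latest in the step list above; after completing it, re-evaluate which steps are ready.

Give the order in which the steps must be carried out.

Only D has no prerequisites, so it is first.
Ready: C and B. C is listed later → C.
F and A now also ready, so the ready set is {F, B, A}; F is listed later → F.
Now B and A have their prerequisites met. B is listed later, so B next.
Next only A has its prerequisites met → A.
E is the only step now ready → E.

D, C, F, B, A, E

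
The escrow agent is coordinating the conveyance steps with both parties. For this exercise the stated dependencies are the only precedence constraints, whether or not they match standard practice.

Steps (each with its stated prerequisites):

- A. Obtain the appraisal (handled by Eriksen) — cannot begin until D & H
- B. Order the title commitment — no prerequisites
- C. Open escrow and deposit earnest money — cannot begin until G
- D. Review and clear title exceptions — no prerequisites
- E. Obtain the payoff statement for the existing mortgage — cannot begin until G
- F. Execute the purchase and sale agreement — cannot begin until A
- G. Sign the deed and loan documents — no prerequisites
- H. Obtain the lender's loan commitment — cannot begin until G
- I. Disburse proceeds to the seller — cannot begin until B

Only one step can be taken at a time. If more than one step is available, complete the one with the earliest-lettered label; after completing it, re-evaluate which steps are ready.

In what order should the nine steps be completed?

B D G C E H A F I

Nothing is required for B, D and G. B has the earlier label → B first.
I now also ready, so the ready set is {D, G, I}; D has the earlier label → D.
G and I are both available; G has the earlier label → G.
C, E and H now also ready, so the ready set is {C, E, H, I}; C has the earlier label → C.
E, H and I are all available; E has the earlier label → E.
Now H and I have their prerequisites met. H has the earlier label, so H next.
A now also ready, so the ready set is {A, I}; A has the earlier label → A.
F now also ready, so the ready set is {F, I}; F has the earlier label → F.
I is the only step now ready → I.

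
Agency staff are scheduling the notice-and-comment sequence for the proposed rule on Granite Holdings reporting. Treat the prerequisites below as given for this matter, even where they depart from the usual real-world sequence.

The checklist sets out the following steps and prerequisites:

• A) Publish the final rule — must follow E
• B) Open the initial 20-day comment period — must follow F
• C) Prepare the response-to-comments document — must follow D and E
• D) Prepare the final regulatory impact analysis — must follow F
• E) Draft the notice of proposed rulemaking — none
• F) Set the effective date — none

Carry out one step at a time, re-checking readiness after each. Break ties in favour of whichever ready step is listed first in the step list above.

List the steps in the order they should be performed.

E and F have no prerequisites; E is listed earlier, so E is first.
A now also ready, so the ready set is {A, F}; A is listed earlier → A.
That leaves F as the only ready step → F.
B and D are both available; B is listed earlier → B.
D needed F, now all done → D.
That leaves C as the only ready step → C.

E, A, F, B, D, C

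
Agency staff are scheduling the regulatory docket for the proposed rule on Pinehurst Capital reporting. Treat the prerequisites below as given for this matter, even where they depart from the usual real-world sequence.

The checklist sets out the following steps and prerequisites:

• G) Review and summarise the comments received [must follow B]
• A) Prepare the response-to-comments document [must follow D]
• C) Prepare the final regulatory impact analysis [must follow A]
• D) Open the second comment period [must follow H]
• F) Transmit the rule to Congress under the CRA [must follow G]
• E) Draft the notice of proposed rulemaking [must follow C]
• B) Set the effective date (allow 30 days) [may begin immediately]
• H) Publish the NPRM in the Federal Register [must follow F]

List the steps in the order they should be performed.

B G F H D A C E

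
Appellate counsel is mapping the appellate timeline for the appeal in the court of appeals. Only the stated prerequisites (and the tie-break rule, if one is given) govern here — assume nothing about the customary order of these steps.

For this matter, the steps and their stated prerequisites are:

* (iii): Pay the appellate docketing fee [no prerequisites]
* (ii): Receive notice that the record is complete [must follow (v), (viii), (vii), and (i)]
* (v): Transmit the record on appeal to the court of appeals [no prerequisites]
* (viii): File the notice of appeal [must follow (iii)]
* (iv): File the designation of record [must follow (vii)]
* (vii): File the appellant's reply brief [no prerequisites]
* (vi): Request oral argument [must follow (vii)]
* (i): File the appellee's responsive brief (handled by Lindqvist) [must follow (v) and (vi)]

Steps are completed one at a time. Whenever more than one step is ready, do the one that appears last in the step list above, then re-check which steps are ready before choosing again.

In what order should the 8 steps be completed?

Nothing is required for (vii), (v) and (iii). (vii) is listed later → (vii) first.
Now (vi), (iv), (v) and (iii) have their prerequisites met. (vi) is listed later, so (vi) next.
Ready: (iv), (v) and (iii). (iv) is listed later → (iv).
Now (v) and (iii) have their prerequisites met. (v) is listed later, so (v) next.
(i) now also ready, so the ready set is {(i), (iii)}; (i) is listed later → (i).
(iii) is the only step now ready → (iii).
Next only (viii) has its prerequisites met → (viii).
(ii) needed (i), (vii), (viii) and (v), now all done → (ii).

(vii), (vi), (iv), (v), (i), (iii), (viii), (ii)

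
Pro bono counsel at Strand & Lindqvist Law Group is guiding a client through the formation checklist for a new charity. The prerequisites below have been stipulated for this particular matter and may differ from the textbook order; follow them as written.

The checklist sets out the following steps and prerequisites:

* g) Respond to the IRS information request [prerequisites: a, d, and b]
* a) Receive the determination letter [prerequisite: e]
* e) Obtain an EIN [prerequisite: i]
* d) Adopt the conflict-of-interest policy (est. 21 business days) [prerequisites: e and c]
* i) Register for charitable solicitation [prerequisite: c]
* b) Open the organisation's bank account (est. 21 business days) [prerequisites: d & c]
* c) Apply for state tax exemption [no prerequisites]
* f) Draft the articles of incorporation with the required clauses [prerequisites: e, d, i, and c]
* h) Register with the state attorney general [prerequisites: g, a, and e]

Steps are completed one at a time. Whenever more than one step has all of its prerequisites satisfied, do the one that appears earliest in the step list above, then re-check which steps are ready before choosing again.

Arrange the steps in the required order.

Only c has no prerequisites, so it is first.
That leaves i as the only ready step → i.
e needed i, now all done → e.
a and d are both available; a is listed earlier → a.
d is the only step now ready → d.
b and f are both available; b is listed earlier → b.
g and f are both available; g is listed earlier → g.
Now f and h have their prerequisites met. f is listed earlier, so f next.
h needed g, a and e, now all done → h.

c, i, e, a, d, b, g, f, h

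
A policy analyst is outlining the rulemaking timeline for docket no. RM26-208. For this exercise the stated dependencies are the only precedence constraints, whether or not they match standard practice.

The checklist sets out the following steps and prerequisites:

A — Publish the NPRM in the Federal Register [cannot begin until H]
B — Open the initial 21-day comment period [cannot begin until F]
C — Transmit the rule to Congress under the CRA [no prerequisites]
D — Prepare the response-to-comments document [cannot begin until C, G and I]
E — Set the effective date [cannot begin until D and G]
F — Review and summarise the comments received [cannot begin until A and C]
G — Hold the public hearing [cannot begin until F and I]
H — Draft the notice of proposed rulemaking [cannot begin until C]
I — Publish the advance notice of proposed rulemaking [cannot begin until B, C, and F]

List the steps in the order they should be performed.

Only C has no prerequisites, so it is first.
H is the only step now ready → H.
That leaves A as the only ready step → A.
Next only F has its prerequisites met → F.
Next only B has its prerequisites met → B.
I needed B, C and F, now all done → I.
G is the only step now ready → G.
Next only D has its prerequisites met → D.
E needed D and G, now all done → E.

C H A F B I G D E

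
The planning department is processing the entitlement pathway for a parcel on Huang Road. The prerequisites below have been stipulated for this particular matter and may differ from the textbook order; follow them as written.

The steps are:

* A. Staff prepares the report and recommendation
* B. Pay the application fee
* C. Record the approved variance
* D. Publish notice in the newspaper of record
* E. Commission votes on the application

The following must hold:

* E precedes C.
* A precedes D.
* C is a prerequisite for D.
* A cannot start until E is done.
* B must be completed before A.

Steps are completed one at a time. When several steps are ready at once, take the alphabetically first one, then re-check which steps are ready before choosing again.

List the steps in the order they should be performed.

Nothing is required for B and E. B has the earlier label → B first.
E is the only step now ready → E.
Ready: A and C. A has the earlier label → A.
Next only C has its prerequisites met → C.
D needed A and C, now all done → D.

B, E, A, C, D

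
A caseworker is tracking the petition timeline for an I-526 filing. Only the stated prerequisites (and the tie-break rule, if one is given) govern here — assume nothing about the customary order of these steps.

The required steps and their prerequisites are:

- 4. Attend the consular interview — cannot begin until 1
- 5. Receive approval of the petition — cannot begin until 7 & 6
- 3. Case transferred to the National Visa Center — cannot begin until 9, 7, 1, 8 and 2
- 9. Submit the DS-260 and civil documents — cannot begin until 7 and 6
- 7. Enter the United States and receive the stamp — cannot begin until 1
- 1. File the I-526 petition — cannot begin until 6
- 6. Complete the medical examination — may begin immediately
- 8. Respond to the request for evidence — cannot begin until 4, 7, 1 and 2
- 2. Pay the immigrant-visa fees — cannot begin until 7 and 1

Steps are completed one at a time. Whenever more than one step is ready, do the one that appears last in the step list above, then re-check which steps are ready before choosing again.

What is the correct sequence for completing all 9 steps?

6, 1, 7, 2, 9, 5, 4, 8, 3

6 is the only step with nothing outstanding, so it goes first.
1 needed 6, now all done → 1.
Now 7 and 4 have their prerequisites met. 7 is listed later, so 7 next.
Now 2, 9, 5 and 4 have their prerequisites met. 2 is listed later, so 2 next.
Now 9, 5 and 4 have their prerequisites met. 9 is listed later, so 9 next.
Ready: 5 and 4. 5 is listed later → 5.
That leaves 4 as the only ready step → 4.
8 needed 2, 1, 7 and 4, now all done → 8.
3 is the only step now ready → 3.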